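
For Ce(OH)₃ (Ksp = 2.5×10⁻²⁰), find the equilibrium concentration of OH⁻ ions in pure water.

1.7×10⁻⁵ M

Ce(OH)₃(s) ⇌ Ce³⁺(aq) + 3 OH⁻(aq)
Call the molar solubility s, so that [Ce³⁺] = s and [OH⁻] = 3s.
Ksp = [Ce³⁺][OH⁻]^3 = s · (3s)^3 = 27s^4 = 2.5×10⁻²⁰
s = 5.5×10⁻⁶ mol/L
[OH⁻] = 3s = 1.7×10⁻⁵ mol/L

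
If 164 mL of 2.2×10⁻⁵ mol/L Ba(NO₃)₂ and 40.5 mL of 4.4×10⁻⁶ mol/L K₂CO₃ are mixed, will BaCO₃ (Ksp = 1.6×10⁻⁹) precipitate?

No

The combined volume is 204.5 mL.
[Ba²⁺] = (2.2×10⁻⁵)(164)/204.5 = 1.8×10⁻⁵ mol/L
[CO₃²⁻] = (4.4×10⁻⁶)(40.5)/204.5 = 8.7×10⁻⁷ mol/L
Q = [Ba²⁺][CO₃²⁻] = 1.5×10⁻¹¹
Q = 1.5×10⁻¹¹ < Ksp = 1.6×10⁻⁹, so the solution is unsaturated and no precipitate forms.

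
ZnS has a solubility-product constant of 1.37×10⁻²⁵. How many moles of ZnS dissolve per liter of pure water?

ZnS(s) ⇌ Zn²⁺(aq) + S²⁻(aq)
Call the molar solubility s, so that [Zn²⁺] = s and [S²⁻] = s.
Ksp = [Zn²⁺][S²⁻] = s · s = s^2
s^2 = 1.37×10⁻²⁵
Taking the 2nd root, s = 3.70×10⁻¹³ M.

3.70×10⁻¹³ M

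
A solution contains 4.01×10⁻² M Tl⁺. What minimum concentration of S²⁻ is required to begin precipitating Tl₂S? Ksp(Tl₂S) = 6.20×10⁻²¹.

Precipitation of each salt begins when its ion product equals Ksp.
Tl₂S(s) ⇌ 2 Tl⁺(aq) + S²⁻(aq)
Ksp = [Tl⁺]^2[S²⁻] = [S²⁻](4.01×10⁻²)^2
[S²⁻] = 6.20×10⁻²¹ / (4.01×10⁻²)^2 = 3.86×10⁻¹⁸
[S²⁻] = 3.86×10⁻¹⁸ M

3.86×10⁻¹⁸ M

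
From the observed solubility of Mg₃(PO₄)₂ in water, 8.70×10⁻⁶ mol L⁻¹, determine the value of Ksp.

Mg₃(PO₄)₂(s) ⇌ 3 Mg²⁺(aq) + 2 PO₄³⁻(aq)
If s mol/L of Mg₃(PO₄)₂ dissolves, [Mg²⁺] = 3s and [PO₄³⁻] = 2s.
Ksp = [Mg²⁺]^3[PO₄³⁻]^2 = (3s)^3 · (2s)^2 = 108s^5
Ksp = 108 × (8.70×10⁻⁶)^5 = 5.38×10⁻²⁴

Ksp = 5.38×10⁻²⁴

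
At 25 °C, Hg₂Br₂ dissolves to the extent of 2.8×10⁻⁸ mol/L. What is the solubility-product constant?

Hg₂Br₂(s) ⇌ Hg₂²⁺(aq) + 2 Br⁻(aq)
With molar solubility s: [Hg₂²⁺] = s, [Br⁻] = 2s.
Ksp = [Hg₂²⁺][Br⁻]^2 = s · (2s)^2 = 4s^3
Ksp = 4 × (2.8×10⁻⁸)^3 = 8.8×10⁻²³

Ksp = 8.8×10⁻²³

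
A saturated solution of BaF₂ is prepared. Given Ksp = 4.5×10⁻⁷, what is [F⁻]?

BaF₂(s) ⇌ Ba²⁺(aq) + 2 F⁻(aq)
With molar solubility s: [Ba²⁺] = s, [F⁻] = 2s.
Ksp = [Ba²⁺][F⁻]^2 = s · (2s)^2 = 4s^3 = 4.5×10⁻⁷
s = 4.8×10⁻³ mol L⁻¹
[F⁻] = 2s = 9.7×10⁻³ mol L⁻¹

9.7×10⁻³ M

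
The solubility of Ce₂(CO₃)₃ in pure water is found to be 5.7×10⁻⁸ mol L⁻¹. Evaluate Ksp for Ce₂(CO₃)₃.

Ce₂(CO₃)₃(s) ⇌ 2 Ce³⁺(aq) + 3 CO₃²⁻(aq)
Let s be the molar solubility. Then [Ce³⁺] = 2s and [CO₃²⁻] = 3s.
Ksp = [Ce³⁺]^2[CO₃²⁻]^3 = (2s)^2 · (3s)^3 = 108s^5
Ksp = 108 × (5.7×10⁻⁸)^5 = 6.5×10⁻³⁵

Ksp = 6.5×10⁻³⁵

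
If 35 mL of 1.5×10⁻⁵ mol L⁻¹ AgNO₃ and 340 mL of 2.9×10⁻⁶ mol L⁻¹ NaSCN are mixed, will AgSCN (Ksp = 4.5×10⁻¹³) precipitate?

Total volume after mixing = 35 + 340 = 375 mL.
[Ag⁺] = (1.5×10⁻⁵)(35)/375 = 1.4×10⁻⁶ mol L⁻¹
[SCN⁻] = (2.9×10⁻⁶)(340)/375 = 2.6×10⁻⁶ mol L⁻¹
Q = [Ag⁺][SCN⁻] = 3.7×10⁻¹²
Since Q (3.7×10⁻¹²) exceeds Ksp (4.5×10⁻¹³), AgSCN will precipitate.

Yes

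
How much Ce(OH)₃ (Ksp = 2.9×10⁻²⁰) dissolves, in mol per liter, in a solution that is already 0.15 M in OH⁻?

8.6×10⁻¹⁸ M

Ce(OH)₃(s) ⇌ Ce³⁺(aq) + 3 OH⁻(aq)
With OH⁻ already at 0.15 M and s small, take [OH⁻] ≈ 0.15 M and [Ce³⁺] = s.
Ksp = [Ce³⁺][OH⁻]^3 = s(0.15)^3
s = 2.9×10⁻²⁰ / (0.15)^3 = 8.6×10⁻¹⁸
s = 8.6×10⁻¹⁸ M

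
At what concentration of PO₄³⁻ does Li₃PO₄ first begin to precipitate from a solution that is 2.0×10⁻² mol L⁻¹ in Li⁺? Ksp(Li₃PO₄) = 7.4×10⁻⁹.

Precipitation begins when Q = Ksp.
Li₃PO₄(s) ⇌ 3 Li⁺(aq) + PO₄³⁻(aq)
Ksp = [Li⁺]^3[PO₄³⁻] = [PO₄³⁻](2.0×10⁻²)^3
[PO₄³⁻] = 7.4×10⁻⁹ / (2.0×10⁻²)^3 = 9.3×10⁻⁴
[PO₄³⁻] = 9.3×10⁻⁴ mol L⁻¹

9.3×10⁻⁴ M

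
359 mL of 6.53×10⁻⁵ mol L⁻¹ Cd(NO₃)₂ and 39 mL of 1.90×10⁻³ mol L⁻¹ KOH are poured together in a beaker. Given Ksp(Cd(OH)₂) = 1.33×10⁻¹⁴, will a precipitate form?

Yes

The combined volume is 398 mL.
[Cd²⁺] = (6.53×10⁻⁵)(359)/398 = 5.89×10⁻⁵ mol L⁻¹
[OH⁻] = (1.90×10⁻³)(39)/398 = 1.86×10⁻⁴ mol L⁻¹
Q = [Cd²⁺][OH⁻]^2 = 2.04×10⁻¹²
Since Q (2.04×10⁻¹²) exceeds Ksp (1.33×10⁻¹⁴), Cd(OH)₂ will precipitate.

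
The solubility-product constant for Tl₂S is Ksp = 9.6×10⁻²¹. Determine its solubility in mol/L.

1.3×10⁻⁷ M

Tl₂S(s) ⇌ 2 Tl⁺(aq) + S²⁻(aq)
If s mol/L of Tl₂S dissolves, [Tl⁺] = 2s and [S²⁻] = s.
Ksp = [Tl⁺]^2[S²⁻] = (2s)^2 · s = 4s^3
4s^3 = 9.6×10⁻²¹  ⇒  s^3 = 2.4×10⁻²¹
s = (2.4×10⁻²¹)^(1/3) = 1.3×10⁻⁷ mol L⁻¹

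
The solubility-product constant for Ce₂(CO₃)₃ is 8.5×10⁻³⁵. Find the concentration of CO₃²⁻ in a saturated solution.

Ce₂(CO₃)₃(s) ⇌ 2 Ce³⁺(aq) + 3 CO₃²⁻(aq)
With molar solubility s: [Ce³⁺] = 2s, [CO₃²⁻] = 3s.
Ksp = [Ce³⁺]^2[CO₃²⁻]^3 = (2s)^2 · (3s)^3 = 108s^5 = 8.5×10⁻³⁵
s = 6.0×10⁻⁸ mol L⁻¹
[CO₃²⁻] = 3s = 1.8×10⁻⁷ mol L⁻¹

1.8×10⁻⁷ M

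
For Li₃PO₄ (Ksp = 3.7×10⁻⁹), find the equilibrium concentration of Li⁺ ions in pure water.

1.0×10⁻² M

Li₃PO₄(s) ⇌ 3 Li⁺(aq) + PO₄³⁻(aq)
If s mol/L of Li₃PO₄ dissolves, [Li⁺] = 3s and [PO₄³⁻] = s.
Ksp = [Li⁺]^3[PO₄³⁻] = (3s)^3 · s = 27s^4 = 3.7×10⁻⁹
s = 3.4×10⁻³ mol/L
[Li⁺] = 3s = 1.0×10⁻² mol/L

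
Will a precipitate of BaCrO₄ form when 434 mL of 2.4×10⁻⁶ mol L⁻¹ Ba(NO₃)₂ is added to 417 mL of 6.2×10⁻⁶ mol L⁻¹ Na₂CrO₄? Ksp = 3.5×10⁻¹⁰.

Total volume after mixing = 434 + 417 = 851 mL.
[Ba²⁺] = (2.4×10⁻⁶)(434)/851 = 1.2×10⁻⁶ mol L⁻¹
[CrO₄²⁻] = (6.2×10⁻⁶)(417)/851 = 3.0×10⁻⁶ mol L⁻¹
Q = [Ba²⁺][CrO₄²⁻] = 3.7×10⁻¹²
Since Q (3.7×10⁻¹²) is less than Ksp (3.5×10⁻¹⁰), no BaCrO₄ precipitates.

No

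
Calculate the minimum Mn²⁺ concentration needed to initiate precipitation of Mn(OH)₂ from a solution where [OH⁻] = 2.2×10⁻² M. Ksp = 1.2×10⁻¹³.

Precipitation begins when Q = Ksp.
Mn(OH)₂(s) ⇌ Mn²⁺(aq) + 2 OH⁻(aq)
Ksp = [Mn²⁺][OH⁻]^2 = [Mn²⁺](2.2×10⁻²)^2
[Mn²⁺] = 1.2×10⁻¹³ / (2.2×10⁻²)^2 = 2.5×10⁻¹⁰
[Mn²⁺] = 2.5×10⁻¹⁰ M

2.5×10⁻¹⁰ M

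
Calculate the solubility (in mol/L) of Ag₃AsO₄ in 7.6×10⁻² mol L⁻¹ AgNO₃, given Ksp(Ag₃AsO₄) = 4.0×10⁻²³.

Ag₃AsO₄(s) ⇌ 3 Ag⁺(aq) + AsO₄³⁻(aq)
With Ag⁺ already at 7.6×10⁻² mol L⁻¹ and s small, take [Ag⁺] ≈ 7.6×10⁻² mol L⁻¹ and [AsO₄³⁻] = s.
Ksp = [Ag⁺]^3[AsO₄³⁻] = (7.6×10⁻²)^3s
s = 4.0×10⁻²³ / (7.6×10⁻²)^3 = 9.1×10⁻²⁰
s = 9.1×10⁻²⁰ mol L⁻¹

9.1×10⁻²⁰ M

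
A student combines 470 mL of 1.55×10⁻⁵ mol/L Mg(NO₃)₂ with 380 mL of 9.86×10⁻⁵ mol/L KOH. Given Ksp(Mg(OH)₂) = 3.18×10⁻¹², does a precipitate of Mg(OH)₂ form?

No

Total volume after mixing = 470 + 380 = 850 mL.
[Mg²⁺] = (1.55×10⁻⁵)(470)/850 = 8.57×10⁻⁶ mol/L
[OH⁻] = (9.86×10⁻⁵)(380)/850 = 4.41×10⁻⁵ mol/L
Q = [Mg²⁺][OH⁻]^2 = 1.67×10⁻¹⁴
Q < Ksp (1.67×10⁻¹⁴ vs 3.18×10⁻¹²); the solution remains unsaturated and no precipitate forms.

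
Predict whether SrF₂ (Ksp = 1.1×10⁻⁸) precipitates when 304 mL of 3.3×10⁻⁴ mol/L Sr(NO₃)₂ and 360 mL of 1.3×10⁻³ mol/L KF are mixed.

No

The combined volume is 664 mL.
[Sr²⁺] = (3.3×10⁻⁴)(304)/664 = 1.5×10⁻⁴ mol/L
[F⁻] = (1.3×10⁻³)(360)/664 = 7.0×10⁻⁴ mol/L
Q = [Sr²⁺][F⁻]^2 = 7.5×10⁻¹¹
Q = 7.5×10⁻¹¹ < Ksp = 1.1×10⁻⁸, so the solution is unsaturated and no precipitate forms.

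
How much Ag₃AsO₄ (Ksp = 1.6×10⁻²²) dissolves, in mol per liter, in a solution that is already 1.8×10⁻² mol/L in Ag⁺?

Ag₃AsO₄(s) ⇌ 3 Ag⁺(aq) + AsO₄³⁻(aq)
The solution already contains Ag⁺ at 1.8×10⁻² mol/L. Let s be the molar solubility of Ag₃AsO₄.
[Ag⁺] ≈ 1.8×10⁻² mol/L (common ion dominates); [AsO₄³⁻] = s.
Ksp = [Ag⁺]^3[AsO₄³⁻] = (1.8×10⁻²)^3s
s = 1.6×10⁻²² / (1.8×10⁻²)^3 = 2.7×10⁻¹⁷
s = 2.7×10⁻¹⁷ mol/L

2.7×10⁻¹⁷ M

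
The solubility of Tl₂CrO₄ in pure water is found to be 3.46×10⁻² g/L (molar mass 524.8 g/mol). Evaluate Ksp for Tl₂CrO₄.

Ksp = 1.15×10⁻¹²

Convert to molarity: s = 3.46×10⁻² / 524.8 = 6.5930×10⁻⁵ mol/L
Tl₂CrO₄(s) ⇌ 2 Tl⁺(aq) + CrO₄²⁻(aq)
If s mol/L of Tl₂CrO₄ dissolves, [Tl⁺] = 2s and [CrO₄²⁻] = s.
Ksp = [Tl⁺]^2[CrO₄²⁻] = (2s)^2 · s = 4s^3
Ksp = 4 × (6.5930×10⁻⁵)^3 = 1.15×10⁻¹²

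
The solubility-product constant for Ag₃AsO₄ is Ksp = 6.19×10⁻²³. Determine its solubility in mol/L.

Ag₃AsO₄(s) ⇌ 3 Ag⁺(aq) + AsO₄³⁻(aq)
If s mol/L of Ag₃AsO₄ dissolves, [Ag⁺] = 3s and [AsO₄³⁻] = s.
Ksp = [Ag⁺]^3[AsO₄³⁻] = (3s)^3 · s = 27s^4
27s^4 = 6.19×10⁻²³  ⇒  s^4 = 2.29×10⁻²⁴
s = (2.29×10⁻²⁴)^(1/4) = 1.23×10⁻⁶ mol/L

1.23×10⁻⁶ M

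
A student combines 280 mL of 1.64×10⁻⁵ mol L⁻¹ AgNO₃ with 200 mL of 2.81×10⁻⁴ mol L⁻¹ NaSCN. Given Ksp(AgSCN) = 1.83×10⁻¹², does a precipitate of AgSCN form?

The combined volume is 480 mL.
[Ag⁺] = (1.64×10⁻⁵)(280)/480 = 9.57×10⁻⁶ mol L⁻¹
[SCN⁻] = (2.81×10⁻⁴)(200)/480 = 1.17×10⁻⁴ mol L⁻¹
Q = [Ag⁺][SCN⁻] = 1.12×10⁻⁹
Q = 1.12×10⁻⁹ > Ksp = 1.83×10⁻¹², so the solution is supersaturated and AgSCN precipitates.

Yes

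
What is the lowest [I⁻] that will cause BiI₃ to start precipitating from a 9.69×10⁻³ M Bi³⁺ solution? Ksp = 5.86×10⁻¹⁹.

3.93×10⁻⁶ M

Precipitation of each salt begins when its ion product equals Ksp.
BiI₃(s) ⇌ Bi³⁺(aq) + 3 I⁻(aq)
Ksp = [Bi³⁺][I⁻]^3 = [I⁻]^3(9.69×10⁻³)
[I⁻]^3 = 5.86×10⁻¹⁹ / (9.69×10⁻³) = 6.05×10⁻¹⁷
[I⁻] = 3.93×10⁻⁶ M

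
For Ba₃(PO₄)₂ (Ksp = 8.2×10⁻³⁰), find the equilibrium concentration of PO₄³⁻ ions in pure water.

1.2×10⁻⁶ M

Ba₃(PO₄)₂(s) ⇌ 3 Ba²⁺(aq) + 2 PO₄³⁻(aq)
If s mol/L of Ba₃(PO₄)₂ dissolves, [Ba²⁺] = 3s and [PO₄³⁻] = 2s.
Ksp = [Ba²⁺]^3[PO₄³⁻]^2 = (3s)^3 · (2s)^2 = 108s^5 = 8.2×10⁻³⁰
s = 6.0×10⁻⁷ M
[PO₄³⁻] = 2s = 1.2×10⁻⁶ M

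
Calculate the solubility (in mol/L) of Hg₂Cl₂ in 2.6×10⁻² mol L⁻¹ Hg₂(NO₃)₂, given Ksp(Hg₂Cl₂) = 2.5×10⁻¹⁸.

4.9×10⁻⁹ M

Hg₂Cl₂(s) ⇌ Hg₂²⁺(aq) + 2 Cl⁻(aq)
Let s be the solubility of Hg₂Cl₂ here. The common ion gives [Hg₂²⁺] ≈ 2.6×10⁻² mol L⁻¹, and [Cl⁻] = 2s.
Ksp = [Hg₂²⁺][Cl⁻]^2 = (2.6×10⁻²)(2s)^2
(2s)^2 = 2.5×10⁻¹⁸ / (2.6×10⁻²) = 9.6×10⁻¹⁷
s = 4.9×10⁻⁹ mol L⁻¹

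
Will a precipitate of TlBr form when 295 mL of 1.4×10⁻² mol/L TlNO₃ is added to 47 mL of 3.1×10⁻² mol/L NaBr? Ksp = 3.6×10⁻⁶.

Total volume after mixing = 295 + 47 = 342 mL.
[Tl⁺] = (1.4×10⁻²)(295)/342 = 1.2×10⁻² mol/L
[Br⁻] = (3.1×10⁻²)(47)/342 = 4.3×10⁻³ mol/L
Q = [Tl⁺][Br⁻] = 5.1×10⁻⁵
Since Q (5.1×10⁻⁵) exceeds Ksp (3.6×10⁻⁶), TlBr will precipitate.

Yes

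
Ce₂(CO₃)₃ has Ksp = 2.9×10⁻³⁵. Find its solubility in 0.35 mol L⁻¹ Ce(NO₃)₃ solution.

2.1×10⁻¹² M

Ce₂(CO₃)₃(s) ⇌ 2 Ce³⁺(aq) + 3 CO₃²⁻(aq)
The solution already contains Ce³⁺ at 0.35 mol L⁻¹. Let s be the molar solubility of Ce₂(CO₃)₃.
[Ce³⁺] ≈ 0.35 mol L⁻¹ (common ion dominates); [CO₃²⁻] = 3s.
Ksp = [Ce³⁺]^2[CO₃²⁻]^3 = (0.35)^2(3s)^3
(3s)^3 = 2.9×10⁻³⁵ / (0.35)^2 = 2.4×10⁻³⁴
s = 2.1×10⁻¹² mol L⁻¹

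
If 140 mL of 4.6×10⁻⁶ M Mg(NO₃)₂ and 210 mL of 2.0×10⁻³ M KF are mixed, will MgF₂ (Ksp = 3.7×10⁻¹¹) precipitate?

No

The combined volume is 350 mL.
[Mg²⁺] = (4.6×10⁻⁶)(140)/350 = 1.8×10⁻⁶ M
[F⁻] = (2.0×10⁻³)(210)/350 = 1.2×10⁻³ M
Q = [Mg²⁺][F⁻]^2 = 2.6×10⁻¹²
Q = 2.6×10⁻¹² < Ksp = 3.7×10⁻¹¹, so the solution is unsaturated and no precipitate forms.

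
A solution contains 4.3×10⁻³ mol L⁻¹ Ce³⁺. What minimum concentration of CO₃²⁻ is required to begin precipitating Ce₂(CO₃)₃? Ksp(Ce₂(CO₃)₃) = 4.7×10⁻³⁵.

Precipitation of each salt begins when its ion product equals Ksp.
Ce₂(CO₃)₃(s) ⇌ 2 Ce³⁺(aq) + 3 CO₃²⁻(aq)
Ksp = [Ce³⁺]^2[CO₃²⁻]^3 = [CO₃²⁻]^3(4.3×10⁻³)^2
[CO₃²⁻]^3 = 4.7×10⁻³⁵ / (4.3×10⁻³)^2 = 2.5×10⁻³⁰
[CO₃²⁻] = 1.4×10⁻¹⁰ mol L⁻¹

1.4×10⁻¹⁰ M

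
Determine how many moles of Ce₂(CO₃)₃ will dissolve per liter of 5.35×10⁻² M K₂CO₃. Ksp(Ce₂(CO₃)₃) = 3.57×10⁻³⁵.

2.41×10⁻¹⁶ M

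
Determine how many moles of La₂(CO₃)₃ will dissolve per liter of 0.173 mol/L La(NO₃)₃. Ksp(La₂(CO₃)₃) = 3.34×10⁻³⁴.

La₂(CO₃)₃(s) ⇌ 2 La³⁺(aq) + 3 CO₃²⁻(aq)
With La³⁺ already at 0.173 mol/L and s small, take [La³⁺] ≈ 0.173 mol/L and [CO₃²⁻] = 3s.
Ksp = [La³⁺]^2[CO₃²⁻]^3 = (0.173)^2(3s)^3
(3s)^3 = 3.34×10⁻³⁴ / (0.173)^2 = 1.12×10⁻³²
s = 7.45×10⁻¹² mol/L

7.45×10⁻¹² M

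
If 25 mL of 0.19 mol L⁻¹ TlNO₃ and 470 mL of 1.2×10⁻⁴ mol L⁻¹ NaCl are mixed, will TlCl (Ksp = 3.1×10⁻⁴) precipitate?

No

After mixing, V = 25 mL + 470 mL = 495 mL.
[Tl⁺] = (0.19)(25)/495 = 9.6×10⁻³ mol L⁻¹
[Cl⁻] = (1.2×10⁻⁴)(470)/495 = 1.1×10⁻⁴ mol L⁻¹
Q = [Tl⁺][Cl⁻] = 1.1×10⁻⁶
Q < Ksp (1.1×10⁻⁶ vs 3.1×10⁻⁴); the solution remains unsaturated and no precipitate forms.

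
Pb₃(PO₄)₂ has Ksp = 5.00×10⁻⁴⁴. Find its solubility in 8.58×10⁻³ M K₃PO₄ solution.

Pb₃(PO₄)₂(s) ⇌ 3 Pb²⁺(aq) + 2 PO₄³⁻(aq)
Let s be the solubility of Pb₃(PO₄)₂ here. The common ion gives [PO₄³⁻] ≈ 8.58×10⁻³ M, and [Pb²⁺] = 3s.
Ksp = [Pb²⁺]^3[PO₄³⁻]^2 = (3s)^3(8.58×10⁻³)^2
(3s)^3 = 5.00×10⁻⁴⁴ / (8.58×10⁻³)^2 = 6.79×10⁻⁴⁰
s = 2.93×10⁻¹⁴ M

2.93×10⁻¹⁴ M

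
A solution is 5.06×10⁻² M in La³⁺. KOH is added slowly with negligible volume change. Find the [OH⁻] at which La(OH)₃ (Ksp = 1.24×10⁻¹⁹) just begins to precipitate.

A salt starts to precipitate once the ion product Q reaches its Ksp.
La(OH)₃(s) ⇌ La³⁺(aq) + 3 OH⁻(aq)
Ksp = [La³⁺][OH⁻]^3 = [OH⁻]^3(5.06×10⁻²)
[OH⁻]^3 = 1.24×10⁻¹⁹ / (5.06×10⁻²) = 2.45×10⁻¹⁸
[OH⁻] = 1.35×10⁻⁶ M

1.35×10⁻⁶ M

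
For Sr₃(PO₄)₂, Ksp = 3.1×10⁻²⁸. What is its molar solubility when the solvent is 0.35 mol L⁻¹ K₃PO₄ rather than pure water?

Sr₃(PO₄)₂(s) ⇌ 3 Sr²⁺(aq) + 2 PO₄³⁻(aq)
With PO₄³⁻ already at 0.35 mol L⁻¹ and s small, take [PO₄³⁻] ≈ 0.35 mol L⁻¹ and [Sr²⁺] = 3s.
Ksp = [Sr²⁺]^3[PO₄³⁻]^2 = (3s)^3(0.35)^2
(3s)^3 = 3.1×10⁻²⁸ / (0.35)^2 = 2.5×10⁻²⁷
s = 4.5×10⁻¹⁰ mol L⁻¹

4.5×10⁻¹⁰ M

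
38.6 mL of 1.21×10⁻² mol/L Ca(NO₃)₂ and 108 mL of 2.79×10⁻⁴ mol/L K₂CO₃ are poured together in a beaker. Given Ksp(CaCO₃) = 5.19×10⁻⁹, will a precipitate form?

Total volume after mixing = 38.6 + 108 = 146.6 mL.
[Ca²⁺] = (1.21×10⁻²)(38.6)/146.6 = 3.19×10⁻³ mol/L
[CO₃²⁻] = (2.79×10⁻⁴)(108)/146.6 = 2.06×10⁻⁴ mol/L
Q = [Ca²⁺][CO₃²⁻] = 6.55×10⁻⁷
Since Q (6.55×10⁻⁷) exceeds Ksp (5.19×10⁻⁹), CaCO₃ will precipitate.

Yes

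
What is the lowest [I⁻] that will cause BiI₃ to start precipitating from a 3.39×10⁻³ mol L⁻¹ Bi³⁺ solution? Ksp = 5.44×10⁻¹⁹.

5.43×10⁻⁶ M

Precipitation of each salt begins when its ion product equals Ksp.
BiI₃(s) ⇌ Bi³⁺(aq) + 3 I⁻(aq)
Ksp = [Bi³⁺][I⁻]^3 = [I⁻]^3(3.39×10⁻³)
[I⁻]^3 = 5.44×10⁻¹⁹ / (3.39×10⁻³) = 1.60×10⁻¹⁶
[I⁻] = 5.43×10⁻⁶ mol L⁻¹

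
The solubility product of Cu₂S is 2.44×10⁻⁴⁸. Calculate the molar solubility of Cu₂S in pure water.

Cu₂S(s) ⇌ 2 Cu⁺(aq) + S²⁻(aq)
Call the molar solubility s, so that [Cu⁺] = 2s and [S²⁻] = s.
Ksp = [Cu⁺]^2[S²⁻] = (2s)^2 · s = 4s^3
4s^3 = 2.44×10⁻⁴⁸  ⇒  s^3 = 6.10×10⁻⁴⁹
s = (6.10×10⁻⁴⁹)^(1/3) = 8.48×10⁻¹⁷ mol L⁻¹

8.48×10⁻¹⁷ M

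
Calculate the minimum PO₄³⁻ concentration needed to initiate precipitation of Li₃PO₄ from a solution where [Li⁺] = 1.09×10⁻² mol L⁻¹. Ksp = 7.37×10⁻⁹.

5.69×10⁻³ M

Each salt precipitates once Q = Ksp for that salt.
Li₃PO₄(s) ⇌ 3 Li⁺(aq) + PO₄³⁻(aq)
Ksp = [Li⁺]^3[PO₄³⁻] = [PO₄³⁻](1.09×10⁻²)^3
[PO₄³⁻] = 7.37×10⁻⁹ / (1.09×10⁻²)^3 = 5.69×10⁻³
[PO₄³⁻] = 5.69×10⁻³ mol L⁻¹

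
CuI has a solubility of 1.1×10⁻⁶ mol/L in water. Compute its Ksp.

Ksp = 1.2×10⁻¹²

CuI(s) ⇌ Cu⁺(aq) + I⁻(aq)
With molar solubility s: [Cu⁺] = s, [I⁻] = s.
Ksp = [Cu⁺][I⁻] = s · s = s^2
Ksp = (1.1×10⁻⁶)^2 = 1.2×10⁻¹²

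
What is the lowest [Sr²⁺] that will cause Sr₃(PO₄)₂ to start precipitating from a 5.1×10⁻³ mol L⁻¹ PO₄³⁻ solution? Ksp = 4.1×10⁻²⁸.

2.5×10⁻⁸ M

Each salt precipitates once Q = Ksp for that salt.
Sr₃(PO₄)₂(s) ⇌ 3 Sr²⁺(aq) + 2 PO₄³⁻(aq)
Ksp = [Sr²⁺]^3[PO₄³⁻]^2 = [Sr²⁺]^3(5.1×10⁻³)^2
[Sr²⁺]^3 = 4.1×10⁻²⁸ / (5.1×10⁻³)^2 = 1.6×10⁻²³
[Sr²⁺] = 2.5×10⁻⁸ mol L⁻¹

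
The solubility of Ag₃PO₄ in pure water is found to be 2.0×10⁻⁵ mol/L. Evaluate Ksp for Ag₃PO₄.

Ksp = 4.3×10⁻¹⁸

Ag₃PO₄(s) ⇌ 3 Ag⁺(aq) + PO₄³⁻(aq)
Let s be the molar solubility. Then [Ag⁺] = 3s and [PO₄³⁻] = s.
Ksp = [Ag⁺]^3[PO₄³⁻] = (3s)^3 · s = 27s^4
Ksp = 27 × (2.0×10⁻⁵)^4 = 4.3×10⁻¹⁸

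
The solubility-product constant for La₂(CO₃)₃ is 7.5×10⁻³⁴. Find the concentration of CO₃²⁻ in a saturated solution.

La₂(CO₃)₃(s) ⇌ 2 La³⁺(aq) + 3 CO₃²⁻(aq)
If s mol/L of La₂(CO₃)₃ dissolves, [La³⁺] = 2s and [CO₃²⁻] = 3s.
Ksp = [La³⁺]^2[CO₃²⁻]^3 = (2s)^2 · (3s)^3 = 108s^5 = 7.5×10⁻³⁴
s = 9.3×10⁻⁸ mol L⁻¹
[CO₃²⁻] = 3s = 2.8×10⁻⁷ mol L⁻¹

2.8×10⁻⁷ M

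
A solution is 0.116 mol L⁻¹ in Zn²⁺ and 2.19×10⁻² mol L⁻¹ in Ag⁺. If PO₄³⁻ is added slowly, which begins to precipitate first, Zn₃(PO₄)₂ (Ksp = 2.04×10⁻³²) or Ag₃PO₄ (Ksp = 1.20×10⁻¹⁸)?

Zn₃(PO₄)₂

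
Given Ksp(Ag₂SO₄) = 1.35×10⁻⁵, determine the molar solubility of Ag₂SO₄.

Ag₂SO₄(s) ⇌ 2 Ag⁺(aq) + SO₄²⁻(aq)
Let s be the molar solubility. Then [Ag⁺] = 2s and [SO₄²⁻] = s.
Ksp = [Ag⁺]^2[SO₄²⁻] = (2s)^2 · s = 4s^3
4s^3 = 1.35×10⁻⁵  ⇒  s^3 = 3.38×10⁻⁶
s = 1.50×10⁻² mol L⁻¹

1.50×10⁻² M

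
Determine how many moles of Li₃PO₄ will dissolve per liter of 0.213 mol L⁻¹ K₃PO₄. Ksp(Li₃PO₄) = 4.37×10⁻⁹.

Li₃PO₄(s) ⇌ 3 Li⁺(aq) + PO₄³⁻(aq)
The solution already contains PO₄³⁻ at 0.213 mol L⁻¹. Let s be the molar solubility of Li₃PO₄.
[PO₄³⁻] ≈ 0.213 mol L⁻¹ (common ion dominates); [Li⁺] = 3s.
Ksp = [Li⁺]^3[PO₄³⁻] = (3s)^3(0.213)
(3s)^3 = 4.37×10⁻⁹ / (0.213) = 2.05×10⁻⁸
s = 9.13×10⁻⁴ mol L⁻¹

9.13×10⁻⁴ M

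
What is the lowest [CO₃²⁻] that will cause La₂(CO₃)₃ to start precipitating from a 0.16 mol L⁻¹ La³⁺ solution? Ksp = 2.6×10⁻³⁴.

A salt starts to precipitate once the ion product Q reaches its Ksp.
La₂(CO₃)₃(s) ⇌ 2 La³⁺(aq) + 3 CO₃²⁻(aq)
Ksp = [La³⁺]^2[CO₃²⁻]^3 = [CO₃²⁻]^3(0.16)^2
[CO₃²⁻]^3 = 2.6×10⁻³⁴ / (0.16)^2 = 1.0×10⁻³²
[CO₃²⁻] = 2.2×10⁻¹¹ mol L⁻¹

2.2×10⁻¹¹ M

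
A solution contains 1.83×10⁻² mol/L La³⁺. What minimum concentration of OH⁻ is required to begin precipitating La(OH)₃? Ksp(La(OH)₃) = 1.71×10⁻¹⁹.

Precipitation of each salt begins when its ion product equals Ksp.
La(OH)₃(s) ⇌ La³⁺(aq) + 3 OH⁻(aq)
Ksp = [La³⁺][OH⁻]^3 = [OH⁻]^3(1.83×10⁻²)
[OH⁻]^3 = 1.71×10⁻¹⁹ / (1.83×10⁻²) = 9.34×10⁻¹⁸
[OH⁻] = 2.11×10⁻⁶ mol/L

2.11×10⁻⁶ M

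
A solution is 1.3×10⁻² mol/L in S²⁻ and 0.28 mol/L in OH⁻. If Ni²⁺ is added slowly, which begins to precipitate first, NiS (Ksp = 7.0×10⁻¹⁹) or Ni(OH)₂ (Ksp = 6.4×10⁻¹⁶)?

A salt starts to precipitate once the ion product Q reaches its Ksp.
For NiS: [Ni²⁺] = (Ksp/[S²⁻]) = 5.4×10⁻¹⁷ mol/L
For Ni(OH)₂: [Ni²⁺] = (Ksp/[OH⁻]^2) = 8.2×10⁻¹⁵ mol/L
The smaller threshold [Ni²⁺] is reached first, so NiS precipitates first.

NiS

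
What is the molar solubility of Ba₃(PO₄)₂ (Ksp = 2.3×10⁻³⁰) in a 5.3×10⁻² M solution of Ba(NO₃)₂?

Ba₃(PO₄)₂(s) ⇌ 3 Ba²⁺(aq) + 2 PO₄³⁻(aq)
The solution already contains Ba²⁺ at 5.3×10⁻² M. Let s be the molar solubility of Ba₃(PO₄)₂.
[Ba²⁺] ≈ 5.3×10⁻² M (common ion dominates); [PO₄³⁻] = 2s.
Ksp = [Ba²⁺]^3[PO₄³⁻]^2 = (5.3×10⁻²)^3(2s)^2
(2s)^2 = 2.3×10⁻³⁰ / (5.3×10⁻²)^3 = 1.5×10⁻²⁶
s = 6.2×10⁻¹⁴ M

6.2×10⁻¹⁴ M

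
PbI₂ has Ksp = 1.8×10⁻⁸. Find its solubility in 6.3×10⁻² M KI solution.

PbI₂(s) ⇌ Pb²⁺(aq) + 2 I⁻(aq)
I⁻ is already present at 6.3×10⁻² M. If s mol/L of PbI₂ dissolves, [Pb²⁺] = s while [I⁻] ≈ 6.3×10⁻² M.
Ksp = [Pb²⁺][I⁻]^2 = s(6.3×10⁻²)^2
s = 1.8×10⁻⁸ / (6.3×10⁻²)^2 = 4.5×10⁻⁶
s = 4.5×10⁻⁶ M

4.5×10⁻⁶ M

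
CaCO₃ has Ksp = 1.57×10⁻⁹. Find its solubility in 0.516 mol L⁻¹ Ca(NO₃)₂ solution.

CaCO₃(s) ⇌ Ca²⁺(aq) + CO₃²⁻(aq)
The solution already contains Ca²⁺ at 0.516 mol L⁻¹. Let s be the molar solubility of CaCO₃.
[Ca²⁺] ≈ 0.516 mol L⁻¹ (common ion dominates); [CO₃²⁻] = s.
Ksp = [Ca²⁺][CO₃²⁻] = (0.516)s
s = 1.57×10⁻⁹ / (0.516) = 3.04×10⁻⁹
s = 3.04×10⁻⁹ mol L⁻¹

3.04×10⁻⁹ M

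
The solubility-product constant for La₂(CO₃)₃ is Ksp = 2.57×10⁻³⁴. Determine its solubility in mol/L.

La₂(CO₃)₃(s) ⇌ 2 La³⁺(aq) + 3 CO₃²⁻(aq)
If s mol/L of La₂(CO₃)₃ dissolves, [La³⁺] = 2s and [CO₃²⁻] = 3s.
Ksp = [La³⁺]^2[CO₃²⁻]^3 = (2s)^2 · (3s)^3 = 108s^5
108s^5 = 2.57×10⁻³⁴  ⇒  s^5 = 2.38×10⁻³⁶
s = (2.38×10⁻³⁶)^(1/5) = 7.50×10⁻⁸ mol L⁻¹

7.50×10⁻⁸ M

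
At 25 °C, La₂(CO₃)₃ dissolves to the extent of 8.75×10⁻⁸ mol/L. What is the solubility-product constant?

Ksp = 5.54×10⁻³⁴

La₂(CO₃)₃(s) ⇌ 2 La³⁺(aq) + 3 CO₃²⁻(aq)
Call the molar solubility s, so that [La³⁺] = 2s and [CO₃²⁻] = 3s.
Ksp = [La³⁺]^2[CO₃²⁻]^3 = (2s)^2 · (3s)^3 = 108s^5
Ksp = 108 × (8.75×10⁻⁸)^5 = 5.54×10⁻³⁴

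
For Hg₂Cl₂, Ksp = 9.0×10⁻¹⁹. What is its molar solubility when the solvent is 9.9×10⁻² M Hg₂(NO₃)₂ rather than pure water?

Hg₂Cl₂(s) ⇌ Hg₂²⁺(aq) + 2 Cl⁻(aq)
Let s be the solubility of Hg₂Cl₂ here. The common ion gives [Hg₂²⁺] ≈ 9.9×10⁻² M, and [Cl⁻] = 2s.
Ksp = [Hg₂²⁺][Cl⁻]^2 = (9.9×10⁻²)(2s)^2
(2s)^2 = 9.0×10⁻¹⁹ / (9.9×10⁻²) = 9.1×10⁻¹⁸
s = 1.5×10⁻⁹ M

1.5×10⁻⁹ M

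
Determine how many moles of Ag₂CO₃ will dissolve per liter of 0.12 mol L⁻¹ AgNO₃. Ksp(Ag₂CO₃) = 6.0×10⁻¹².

4.2×10⁻¹⁰ M

Ag₂CO₃(s) ⇌ 2 Ag⁺(aq) + CO₃²⁻(aq)
With Ag⁺ already at 0.12 mol L⁻¹ and s small, take [Ag⁺] ≈ 0.12 mol L⁻¹ and [CO₃²⁻] = s.
Ksp = [Ag⁺]^2[CO₃²⁻] = (0.12)^2s
s = 6.0×10⁻¹² / (0.12)^2 = 4.2×10⁻¹⁰
s = 4.2×10⁻¹⁰ mol L⁻¹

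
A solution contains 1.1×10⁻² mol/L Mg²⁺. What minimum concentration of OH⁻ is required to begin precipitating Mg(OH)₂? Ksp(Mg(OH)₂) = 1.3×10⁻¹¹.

3.4×10⁻⁵ M

The threshold for precipitation is Q = Ksp.
Mg(OH)₂(s) ⇌ Mg²⁺(aq) + 2 OH⁻(aq)
Ksp = [Mg²⁺][OH⁻]^2 = [OH⁻]^2(1.1×10⁻²)
[OH⁻]^2 = 1.3×10⁻¹¹ / (1.1×10⁻²) = 1.2×10⁻⁹
[OH⁻] = 3.4×10⁻⁵ mol/L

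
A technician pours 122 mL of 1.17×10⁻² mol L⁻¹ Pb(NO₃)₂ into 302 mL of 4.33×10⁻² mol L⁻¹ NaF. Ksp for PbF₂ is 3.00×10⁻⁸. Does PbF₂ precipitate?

The combined volume is 424 mL.
[Pb²⁺] = (1.17×10⁻²)(122)/424 = 3.37×10⁻³ mol L⁻¹
[F⁻] = (4.33×10⁻²)(302)/424 = 3.08×10⁻² mol L⁻¹
Q = [Pb²⁺][F⁻]^2 = 3.20×10⁻⁶
Because Q > Ksp (3.20×10⁻⁶ vs 3.00×10⁻⁸), a precipitate of PbF₂ forms.

Yes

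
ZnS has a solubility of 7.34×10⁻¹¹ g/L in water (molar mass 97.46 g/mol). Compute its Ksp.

Ksp = 5.67×10⁻²⁵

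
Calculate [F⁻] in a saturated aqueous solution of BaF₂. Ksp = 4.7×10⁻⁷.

9.8×10⁻³ M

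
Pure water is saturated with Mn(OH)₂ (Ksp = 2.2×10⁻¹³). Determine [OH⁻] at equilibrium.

Mn(OH)₂(s) ⇌ Mn²⁺(aq) + 2 OH⁻(aq)
If s mol/L of Mn(OH)₂ dissolves, [Mn²⁺] = s and [OH⁻] = 2s.
Ksp = [Mn²⁺][OH⁻]^2 = s · (2s)^2 = 4s^3 = 2.2×10⁻¹³
s = 3.8×10⁻⁵ mol L⁻¹
[OH⁻] = 2s = 7.6×10⁻⁵ mol L⁻¹

7.6×10⁻⁵ M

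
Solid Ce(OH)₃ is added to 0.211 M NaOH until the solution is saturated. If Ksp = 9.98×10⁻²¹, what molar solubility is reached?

Ce(OH)₃(s) ⇌ Ce³⁺(aq) + 3 OH⁻(aq)
The solution already contains OH⁻ at 0.211 M. Let s be the molar solubility of Ce(OH)₃.
[OH⁻] ≈ 0.211 M (common ion dominates); [Ce³⁺] = s.
Ksp = [Ce³⁺][OH⁻]^3 = s(0.211)^3
s = 9.98×10⁻²¹ / (0.211)^3 = 1.06×10⁻¹⁸
s = 1.06×10⁻¹⁸ M

1.06×10⁻¹⁸ M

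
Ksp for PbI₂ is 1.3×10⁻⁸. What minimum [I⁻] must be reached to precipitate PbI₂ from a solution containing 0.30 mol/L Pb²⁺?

2.1×10⁻⁴ M

Each salt precipitates once Q = Ksp for that salt.
PbI₂(s) ⇌ Pb²⁺(aq) + 2 I⁻(aq)
Ksp = [Pb²⁺][I⁻]^2 = [I⁻]^2(0.30)
[I⁻]^2 = 1.3×10⁻⁸ / (0.30) = 4.3×10⁻⁸
[I⁻] = 2.1×10⁻⁴ mol/L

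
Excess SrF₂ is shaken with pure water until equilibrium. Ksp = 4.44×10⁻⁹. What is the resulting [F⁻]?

2.07×10⁻³ M

SrF₂(s) ⇌ Sr²⁺(aq) + 2 F⁻(aq)
For each mole of SrF₂ that dissolves per liter, [Sr²⁺] = s and [F⁻] = 2s; let s denote this solubility.
Ksp = [Sr²⁺][F⁻]^2 = s · (2s)^2 = 4s^3 = 4.44×10⁻⁹
s = 1.04×10⁻³ mol L⁻¹
[F⁻] = 2s = 2.07×10⁻³ mol L⁻¹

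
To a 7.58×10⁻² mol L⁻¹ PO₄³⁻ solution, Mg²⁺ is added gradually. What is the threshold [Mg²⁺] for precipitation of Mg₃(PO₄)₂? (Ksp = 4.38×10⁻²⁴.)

9.14×10⁻⁸ M

Each salt precipitates once Q = Ksp for that salt.
Mg₃(PO₄)₂(s) ⇌ 3 Mg²⁺(aq) + 2 PO₄³⁻(aq)
Ksp = [Mg²⁺]^3[PO₄³⁻]^2 = [Mg²⁺]^3(7.58×10⁻²)^2
[Mg²⁺]^3 = 4.38×10⁻²⁴ / (7.58×10⁻²)^2 = 7.62×10⁻²²
[Mg²⁺] = 9.14×10⁻⁸ mol L⁻¹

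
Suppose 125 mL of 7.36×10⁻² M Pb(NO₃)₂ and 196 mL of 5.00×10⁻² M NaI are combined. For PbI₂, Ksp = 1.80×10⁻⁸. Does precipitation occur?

Yes

Total volume after mixing = 125 + 196 = 321 mL.
[Pb²⁺] = (7.36×10⁻²)(125)/321 = 2.87×10⁻² M
[I⁻] = (5.00×10⁻²)(196)/321 = 3.05×10⁻² M
Q = [Pb²⁺][I⁻]^2 = 2.67×10⁻⁵
Q = 2.67×10⁻⁵ > Ksp = 1.80×10⁻⁸, so the solution is supersaturated and PbI₂ precipitates.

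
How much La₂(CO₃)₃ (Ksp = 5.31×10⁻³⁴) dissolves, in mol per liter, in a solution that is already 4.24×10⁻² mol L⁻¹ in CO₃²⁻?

1.32×10⁻¹⁵ M

La₂(CO₃)₃(s) ⇌ 2 La³⁺(aq) + 3 CO₃²⁻(aq)
CO₃²⁻ is already present at 4.24×10⁻² mol L⁻¹. If s mol/L of La₂(CO₃)₃ dissolves, [La³⁺] = 2s while [CO₃²⁻] ≈ 4.24×10⁻² mol L⁻¹.
Ksp = [La³⁺]^2[CO₃²⁻]^3 = (2s)^2(4.24×10⁻²)^3
(2s)^2 = 5.31×10⁻³⁴ / (4.24×10⁻²)^3 = 6.97×10⁻³⁰
s = 1.32×10⁻¹⁵ mol L⁻¹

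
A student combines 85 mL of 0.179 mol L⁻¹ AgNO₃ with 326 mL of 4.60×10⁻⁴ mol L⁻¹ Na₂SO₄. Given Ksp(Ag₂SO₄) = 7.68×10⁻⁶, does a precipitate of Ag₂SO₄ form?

Total volume after mixing = 85 + 326 = 411 mL.
[Ag⁺] = (0.179)(85)/411 = 3.70×10⁻² mol L⁻¹
[SO₄²⁻] = (4.60×10⁻⁴)(326)/411 = 3.65×10⁻⁴ mol L⁻¹
Q = [Ag⁺]^2[SO₄²⁻] = 5.00×10⁻⁷
Q = 5.00×10⁻⁷ < Ksp = 7.68×10⁻⁶, so the solution is unsaturated and no precipitate forms.

No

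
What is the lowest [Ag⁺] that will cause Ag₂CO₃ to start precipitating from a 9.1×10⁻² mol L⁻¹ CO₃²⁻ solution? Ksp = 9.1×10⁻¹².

1.0×10⁻⁵ M

Each salt precipitates once Q = Ksp for that salt.
Ag₂CO₃(s) ⇌ 2 Ag⁺(aq) + CO₃²⁻(aq)
Ksp = [Ag⁺]^2[CO₃²⁻] = [Ag⁺]^2(9.1×10⁻²)
[Ag⁺]^2 = 9.1×10⁻¹² / (9.1×10⁻²) = 1.0×10⁻¹⁰
[Ag⁺] = 1.0×10⁻⁵ mol L⁻¹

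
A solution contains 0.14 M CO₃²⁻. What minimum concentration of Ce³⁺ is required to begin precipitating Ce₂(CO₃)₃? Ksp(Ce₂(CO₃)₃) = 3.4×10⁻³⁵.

1.1×10⁻¹⁶ M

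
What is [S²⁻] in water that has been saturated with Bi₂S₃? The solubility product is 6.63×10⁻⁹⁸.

Bi₂S₃(s) ⇌ 2 Bi³⁺(aq) + 3 S²⁻(aq)
With molar solubility s: [Bi³⁺] = 2s, [S²⁻] = 3s.
Ksp = [Bi³⁺]^2[S²⁻]^3 = (2s)^2 · (3s)^3 = 108s^5 = 6.63×10⁻⁹⁸
s = 1.44×10⁻²⁰ mol/L
[S²⁻] = 3s = 4.31×10⁻²⁰ mol/L

4.31×10⁻²⁰ M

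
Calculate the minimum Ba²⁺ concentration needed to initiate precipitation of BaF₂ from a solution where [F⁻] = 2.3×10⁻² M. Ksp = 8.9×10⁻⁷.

1.7×10⁻³ M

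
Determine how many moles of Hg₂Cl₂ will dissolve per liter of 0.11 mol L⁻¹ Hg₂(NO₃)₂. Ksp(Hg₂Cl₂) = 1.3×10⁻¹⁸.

Hg₂Cl₂(s) ⇌ Hg₂²⁺(aq) + 2 Cl⁻(aq)
Hg₂²⁺ is already present at 0.11 mol L⁻¹. If s mol/L of Hg₂Cl₂ dissolves, [Cl⁻] = 2s while [Hg₂²⁺] ≈ 0.11 mol L⁻¹.
Ksp = [Hg₂²⁺][Cl⁻]^2 = (0.11)(2s)^2
(2s)^2 = 1.3×10⁻¹⁸ / (0.11) = 1.2×10⁻¹⁷
s = 1.7×10⁻⁹ mol L⁻¹

1.7×10⁻⁹ M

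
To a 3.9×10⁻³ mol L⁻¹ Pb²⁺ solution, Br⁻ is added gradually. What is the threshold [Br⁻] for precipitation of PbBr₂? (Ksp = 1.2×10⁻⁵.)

A salt starts to precipitate once the ion product Q reaches its Ksp.
PbBr₂(s) ⇌ Pb²⁺(aq) + 2 Br⁻(aq)
Ksp = [Pb²⁺][Br⁻]^2 = [Br⁻]^2(3.9×10⁻³)
[Br⁻]^2 = 1.2×10⁻⁵ / (3.9×10⁻³) = 3.1×10⁻³
[Br⁻] = 5.5×10⁻² mol L⁻¹

5.5×10⁻² M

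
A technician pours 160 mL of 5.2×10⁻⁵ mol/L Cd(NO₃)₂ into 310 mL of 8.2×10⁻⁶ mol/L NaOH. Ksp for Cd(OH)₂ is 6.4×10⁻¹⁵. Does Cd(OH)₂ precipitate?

No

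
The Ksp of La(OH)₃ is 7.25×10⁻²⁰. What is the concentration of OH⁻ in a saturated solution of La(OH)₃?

La(OH)₃(s) ⇌ La³⁺(aq) + 3 OH⁻(aq)
Call the molar solubility s, so that [La³⁺] = s and [OH⁻] = 3s.
Ksp = [La³⁺][OH⁻]^3 = s · (3s)^3 = 27s^4 = 7.25×10⁻²⁰
s = 7.20×10⁻⁶ mol/L
[OH⁻] = 3s = 2.16×10⁻⁵ mol/L

2.16×10⁻⁵ M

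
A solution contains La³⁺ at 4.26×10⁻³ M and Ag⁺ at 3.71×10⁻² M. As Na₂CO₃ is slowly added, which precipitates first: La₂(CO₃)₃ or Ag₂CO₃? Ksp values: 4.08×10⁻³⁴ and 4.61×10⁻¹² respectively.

La₂(CO₃)₃

Precipitation of each salt begins when its ion product equals Ksp.
For La₂(CO₃)₃: [CO₃²⁻] = (Ksp/[La³⁺]^2)^(1/3) = 2.82×10⁻¹⁰ M
For Ag₂CO₃: [CO₃²⁻] = (Ksp/[Ag⁺]^2) = 3.35×10⁻⁹ M
Since La₂(CO₃)₃ needs less CO₃²⁻ to reach saturation, it precipitates first.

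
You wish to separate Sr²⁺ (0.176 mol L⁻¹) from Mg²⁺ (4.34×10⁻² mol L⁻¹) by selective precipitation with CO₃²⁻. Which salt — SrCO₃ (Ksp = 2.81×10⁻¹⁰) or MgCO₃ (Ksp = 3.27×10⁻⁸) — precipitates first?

Precipitation begins when Q = Ksp.
For SrCO₃: [CO₃²⁻] = (Ksp/[Sr²⁺]) = 1.60×10⁻⁹ mol L⁻¹
For MgCO₃: [CO₃²⁻] = (Ksp/[Mg²⁺]) = 7.53×10⁻⁷ mol L⁻¹
SrCO₃ requires the lower [CO₃²⁻], so it precipitates first.

SrCO₃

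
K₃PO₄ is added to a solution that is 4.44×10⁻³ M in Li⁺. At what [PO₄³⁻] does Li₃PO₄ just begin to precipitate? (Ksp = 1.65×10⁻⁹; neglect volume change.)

Precipitation begins when Q = Ksp.
Li₃PO₄(s) ⇌ 3 Li⁺(aq) + PO₄³⁻(aq)
Ksp = [Li⁺]^3[PO₄³⁻] = [PO₄³⁻](4.44×10⁻³)^3
[PO₄³⁻] = 1.65×10⁻⁹ / (4.44×10⁻³)^3 = 1.89×10⁻²
[PO₄³⁻] = 1.89×10⁻² M

1.89×10⁻² M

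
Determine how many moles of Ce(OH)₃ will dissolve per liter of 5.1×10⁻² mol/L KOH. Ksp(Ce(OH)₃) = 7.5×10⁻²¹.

Ce(OH)₃(s) ⇌ Ce³⁺(aq) + 3 OH⁻(aq)
OH⁻ is already present at 5.1×10⁻² mol/L. If s mol/L of Ce(OH)₃ dissolves, [Ce³⁺] = s while [OH⁻] ≈ 5.1×10⁻² mol/L.
Ksp = [Ce³⁺][OH⁻]^3 = s(5.1×10⁻²)^3
s = 7.5×10⁻²¹ / (5.1×10⁻²)^3 = 5.7×10⁻¹⁷
s = 5.7×10⁻¹⁷ mol/L

5.7×10⁻¹⁷ M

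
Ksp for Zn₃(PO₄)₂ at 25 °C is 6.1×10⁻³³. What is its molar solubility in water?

Zn₃(PO₄)₂(s) ⇌ 3 Zn²⁺(aq) + 2 PO₄³⁻(aq)
Let s be the molar solubility. Then [Zn²⁺] = 3s and [PO₄³⁻] = 2s.
Ksp = [Zn²⁺]^3[PO₄³⁻]^2 = (3s)^3 · (2s)^2 = 108s^5
108s^5 = 6.1×10⁻³³  ⇒  s^5 = 5.6×10⁻³⁵
s = (5.6×10⁻³⁵)^(1/5) = 1.4×10⁻⁷ mol/L

1.4×10⁻⁷ M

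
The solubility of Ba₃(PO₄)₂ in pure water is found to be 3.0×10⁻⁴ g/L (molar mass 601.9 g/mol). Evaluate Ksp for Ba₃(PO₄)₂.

Convert to molarity: s = 3.0×10⁻⁴ / 601.9 = 4.984×10⁻⁷ mol/L
Ba₃(PO₄)₂(s) ⇌ 3 Ba²⁺(aq) + 2 PO₄³⁻(aq)
If s mol/L of Ba₃(PO₄)₂ dissolves, [Ba²⁺] = 3s and [PO₄³⁻] = 2s.
Ksp = [Ba²⁺]^3[PO₄³⁻]^2 = (3s)^3 · (2s)^2 = 108s^5
Ksp = 108 × (4.984×10⁻⁷)^5 = 3.3×10⁻³⁰

Ksp = 3.3×10⁻³⁰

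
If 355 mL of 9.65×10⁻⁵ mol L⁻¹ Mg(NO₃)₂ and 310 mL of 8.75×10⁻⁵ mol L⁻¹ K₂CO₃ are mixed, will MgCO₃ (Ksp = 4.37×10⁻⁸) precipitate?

No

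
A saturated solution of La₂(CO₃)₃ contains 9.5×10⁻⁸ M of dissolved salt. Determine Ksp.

La₂(CO₃)₃(s) ⇌ 2 La³⁺(aq) + 3 CO₃²⁻(aq)
For each mole of La₂(CO₃)₃ that dissolves per liter, [La³⁺] = 2s and [CO₃²⁻] = 3s; let s denote this solubility.
Ksp = [La³⁺]^2[CO₃²⁻]^3 = (2s)^2 · (3s)^3 = 108s^5
Ksp = 108 × (9.5×10⁻⁸)^5 = 8.4×10⁻³⁴

Ksp = 8.4×10⁻³⁴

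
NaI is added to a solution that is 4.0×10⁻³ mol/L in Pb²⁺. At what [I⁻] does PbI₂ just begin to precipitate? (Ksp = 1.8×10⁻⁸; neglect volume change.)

A salt starts to precipitate once the ion product Q reaches its Ksp.
PbI₂(s) ⇌ Pb²⁺(aq) + 2 I⁻(aq)
Ksp = [Pb²⁺][I⁻]^2 = [I⁻]^2(4.0×10⁻³)
[I⁻]^2 = 1.8×10⁻⁸ / (4.0×10⁻³) = 4.5×10⁻⁶
[I⁻] = 2.1×10⁻³ mol/L

2.1×10⁻³ M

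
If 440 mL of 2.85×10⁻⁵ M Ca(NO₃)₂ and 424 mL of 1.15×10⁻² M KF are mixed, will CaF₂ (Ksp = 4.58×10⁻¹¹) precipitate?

After mixing, V = 440 mL + 424 mL = 864 mL.
[Ca²⁺] = (2.85×10⁻⁵)(440)/864 = 1.45×10⁻⁵ M
[F⁻] = (1.15×10⁻²)(424)/864 = 5.64×10⁻³ M
Q = [Ca²⁺][F⁻]^2 = 4.62×10⁻¹⁰
Because Q > Ksp (4.62×10⁻¹⁰ vs 4.58×10⁻¹¹), a precipitate of CaF₂ forms.

Yes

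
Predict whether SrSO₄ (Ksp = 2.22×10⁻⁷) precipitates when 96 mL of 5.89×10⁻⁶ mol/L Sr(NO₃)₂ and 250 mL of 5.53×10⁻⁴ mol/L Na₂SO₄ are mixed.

No

Total volume after mixing = 96 + 250 = 346 mL.
[Sr²⁺] = (5.89×10⁻⁶)(96)/346 = 1.63×10⁻⁶ mol/L
[SO₄²⁻] = (5.53×10⁻⁴)(250)/346 = 4.00×10⁻⁴ mol/L
Q = [Sr²⁺][SO₄²⁻] = 6.53×10⁻¹⁰
Q < Ksp (6.53×10⁻¹⁰ vs 2.22×10⁻⁷); the solution remains unsaturated and no precipitate forms.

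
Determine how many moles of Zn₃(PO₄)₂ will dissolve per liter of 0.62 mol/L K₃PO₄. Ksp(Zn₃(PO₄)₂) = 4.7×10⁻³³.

7.7×10⁻¹² M

Zn₃(PO₄)₂(s) ⇌ 3 Zn²⁺(aq) + 2 PO₄³⁻(aq)
With PO₄³⁻ already at 0.62 mol/L and s small, take [PO₄³⁻] ≈ 0.62 mol/L and [Zn²⁺] = 3s.
Ksp = [Zn²⁺]^3[PO₄³⁻]^2 = (3s)^3(0.62)^2
(3s)^3 = 4.7×10⁻³³ / (0.62)^2 = 1.2×10⁻³²
s = 7.7×10⁻¹² mol/L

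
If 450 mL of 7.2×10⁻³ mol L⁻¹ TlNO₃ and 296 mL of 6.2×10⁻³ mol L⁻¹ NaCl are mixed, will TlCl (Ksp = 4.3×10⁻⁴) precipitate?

No

The combined volume is 746 mL.
[Tl⁺] = (7.2×10⁻³)(450)/746 = 4.3×10⁻³ mol L⁻¹
[Cl⁻] = (6.2×10⁻³)(296)/746 = 2.5×10⁻³ mol L⁻¹
Q = [Tl⁺][Cl⁻] = 1.1×10⁻⁵
Q < Ksp (1.1×10⁻⁵ vs 4.3×10⁻⁴); the solution remains unsaturated and no precipitate forms.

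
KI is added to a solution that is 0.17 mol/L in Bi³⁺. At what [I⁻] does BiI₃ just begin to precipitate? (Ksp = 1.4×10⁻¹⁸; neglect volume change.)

Precipitation begins when Q = Ksp.
BiI₃(s) ⇌ Bi³⁺(aq) + 3 I⁻(aq)
Ksp = [Bi³⁺][I⁻]^3 = [I⁻]^3(0.17)
[I⁻]^3 = 1.4×10⁻¹⁸ / (0.17) = 8.2×10⁻¹⁸
[I⁻] = 2.0×10⁻⁶ mol/L

2.0×10⁻⁶ M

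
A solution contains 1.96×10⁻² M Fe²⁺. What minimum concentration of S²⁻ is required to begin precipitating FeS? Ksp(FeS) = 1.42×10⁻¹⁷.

A salt starts to precipitate once the ion product Q reaches its Ksp.
FeS(s) ⇌ Fe²⁺(aq) + S²⁻(aq)
Ksp = [Fe²⁺][S²⁻] = [S²⁻](1.96×10⁻²)
[S²⁻] = 1.42×10⁻¹⁷ / (1.96×10⁻²) = 7.24×10⁻¹⁶
[S²⁻] = 7.24×10⁻¹⁶ M

7.24×10⁻¹⁶ M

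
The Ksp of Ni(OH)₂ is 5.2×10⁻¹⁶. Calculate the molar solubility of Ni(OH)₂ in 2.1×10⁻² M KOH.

1.2×10⁻¹² M

Ni(OH)₂(s) ⇌ Ni²⁺(aq) + 2 OH⁻(aq)
OH⁻ is already present at 2.1×10⁻² M. If s mol/L of Ni(OH)₂ dissolves, [Ni²⁺] = s while [OH⁻] ≈ 2.1×10⁻² M.
Ksp = [Ni²⁺][OH⁻]^2 = s(2.1×10⁻²)^2
s = 5.2×10⁻¹⁶ / (2.1×10⁻²)^2 = 1.2×10⁻¹²
s = 1.2×10⁻¹² M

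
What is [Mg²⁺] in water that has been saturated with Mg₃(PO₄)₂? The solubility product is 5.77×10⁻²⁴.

Mg₃(PO₄)₂(s) ⇌ 3 Mg²⁺(aq) + 2 PO₄³⁻(aq)
With molar solubility s: [Mg²⁺] = 3s, [PO₄³⁻] = 2s.
Ksp = [Mg²⁺]^3[PO₄³⁻]^2 = (3s)^3 · (2s)^2 = 108s^5 = 5.77×10⁻²⁴
s = 8.82×10⁻⁶ mol L⁻¹
[Mg²⁺] = 3s = 2.65×10⁻⁵ mol L⁻¹

2.65×10⁻⁵ M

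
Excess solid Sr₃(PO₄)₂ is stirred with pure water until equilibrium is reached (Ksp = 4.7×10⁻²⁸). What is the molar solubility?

1.3×10⁻⁶ M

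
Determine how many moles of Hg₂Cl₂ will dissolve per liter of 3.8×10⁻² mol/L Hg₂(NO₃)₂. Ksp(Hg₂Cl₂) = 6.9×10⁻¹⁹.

Hg₂Cl₂(s) ⇌ Hg₂²⁺(aq) + 2 Cl⁻(aq)
The solution already contains Hg₂²⁺ at 3.8×10⁻² mol/L. Let s be the molar solubility of Hg₂Cl₂.
[Hg₂²⁺] ≈ 3.8×10⁻² mol/L (common ion dominates); [Cl⁻] = 2s.
Ksp = [Hg₂²⁺][Cl⁻]^2 = (3.8×10⁻²)(2s)^2
(2s)^2 = 6.9×10⁻¹⁹ / (3.8×10⁻²) = 1.8×10⁻¹⁷
s = 2.1×10⁻⁹ mol/L

2.1×10⁻⁹ M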